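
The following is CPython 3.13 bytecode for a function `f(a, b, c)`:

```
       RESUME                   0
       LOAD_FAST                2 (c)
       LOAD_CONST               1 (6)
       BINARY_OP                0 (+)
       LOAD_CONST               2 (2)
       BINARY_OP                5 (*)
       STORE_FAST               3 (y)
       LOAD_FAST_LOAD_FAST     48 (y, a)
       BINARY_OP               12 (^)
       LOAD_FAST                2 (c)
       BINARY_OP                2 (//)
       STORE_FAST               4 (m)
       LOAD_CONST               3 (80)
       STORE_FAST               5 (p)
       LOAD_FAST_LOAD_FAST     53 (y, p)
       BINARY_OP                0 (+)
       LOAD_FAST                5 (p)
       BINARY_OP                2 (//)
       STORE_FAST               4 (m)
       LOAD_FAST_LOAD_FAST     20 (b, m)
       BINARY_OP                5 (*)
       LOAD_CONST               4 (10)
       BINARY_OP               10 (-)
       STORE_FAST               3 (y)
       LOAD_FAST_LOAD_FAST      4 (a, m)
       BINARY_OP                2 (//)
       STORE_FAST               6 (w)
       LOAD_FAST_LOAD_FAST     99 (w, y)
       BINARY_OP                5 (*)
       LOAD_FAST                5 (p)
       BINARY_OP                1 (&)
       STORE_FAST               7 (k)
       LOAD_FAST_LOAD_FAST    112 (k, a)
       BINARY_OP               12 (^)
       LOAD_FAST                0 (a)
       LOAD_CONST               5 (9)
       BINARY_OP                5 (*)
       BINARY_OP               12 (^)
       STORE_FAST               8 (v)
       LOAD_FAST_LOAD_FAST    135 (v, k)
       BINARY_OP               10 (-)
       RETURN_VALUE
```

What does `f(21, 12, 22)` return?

168

LOAD_FAST c → push 22. Stack: [22]
LOAD_CONST → push 6. Stack: [22, 6]
BINARY_OP + → 22 + 6 = 28. Stack: [28]
LOAD_CONST → push 2. Stack: [28, 2]
BINARY_OP * → 28 * 2 = 56. Stack: [56]
STORE_FAST y → y=56. Stack: []
LOAD_FAST_LOAD_FAST y,a → push 56,21. Stack: [56, 21]
BINARY_OP ^ → 56 ^ 21 = 45. Stack: [45]
LOAD_FAST c → push 22. Stack: [45, 22]
BINARY_OP // → 45 // 22 = 2. Stack: [2]
STORE_FAST m → m=2. Stack: []
LOAD_CONST → push 80. Stack: [80]
STORE_FAST p → p=80. Stack: []
LOAD_FAST_LOAD_FAST y,p → push 56,80. Stack: [56, 80]
BINARY_OP + → 56 + 80 = 136. Stack: [136]
LOAD_FAST p → push 80. Stack: [136, 80]
BINARY_OP // → 136 // 80 = 1. Stack: [1]
STORE_FAST m → m=1. Stack: []
LOAD_FAST_LOAD_FAST b,m → push 12,1. Stack: [12, 1]
BINARY_OP * → 12 * 1 = 12. Stack: [12]
LOAD_CONST → push 10. Stack: [12, 10]
BINARY_OP - → 12 - 10 = 2. Stack: [2]
STORE_FAST y → y=2. Stack: []
LOAD_FAST_LOAD_FAST a,m → push 21,1. Stack: [21, 1]
BINARY_OP // → 21 // 1 = 21. Stack: [21]
STORE_FAST w → w=21. Stack: []
LOAD_FAST_LOAD_FAST w,y → push 21,2. Stack: [21, 2]
BINARY_OP * → 21 * 2 = 42. Stack: [42]
LOAD_FAST p → push 80. Stack: [42, 80]
BINARY_OP & → 42 & 80 = 0. Stack: [0]
STORE_FAST k → k=0. Stack: []
LOAD_FAST_LOAD_FAST k,a → push 0,21. Stack: [0, 21]
BINARY_OP ^ → 0 ^ 21 = 21. Stack: [21]
LOAD_FAST a → push 21. Stack: [21, 21]
LOAD_CONST → push 9. Stack: [21, 21, 9]
BINARY_OP * → 21 * 9 = 189. Stack: [21, 189]
BINARY_OP ^ → 21 ^ 189 = 168. Stack: [168]
STORE_FAST v → v=168. Stack: []
LOAD_FAST_LOAD_FAST v,k → push 168,0. Stack: [168, 0]
BINARY_OP - → 168 - 0 = 168. Stack: [168]
RETURN_VALUE → return 168.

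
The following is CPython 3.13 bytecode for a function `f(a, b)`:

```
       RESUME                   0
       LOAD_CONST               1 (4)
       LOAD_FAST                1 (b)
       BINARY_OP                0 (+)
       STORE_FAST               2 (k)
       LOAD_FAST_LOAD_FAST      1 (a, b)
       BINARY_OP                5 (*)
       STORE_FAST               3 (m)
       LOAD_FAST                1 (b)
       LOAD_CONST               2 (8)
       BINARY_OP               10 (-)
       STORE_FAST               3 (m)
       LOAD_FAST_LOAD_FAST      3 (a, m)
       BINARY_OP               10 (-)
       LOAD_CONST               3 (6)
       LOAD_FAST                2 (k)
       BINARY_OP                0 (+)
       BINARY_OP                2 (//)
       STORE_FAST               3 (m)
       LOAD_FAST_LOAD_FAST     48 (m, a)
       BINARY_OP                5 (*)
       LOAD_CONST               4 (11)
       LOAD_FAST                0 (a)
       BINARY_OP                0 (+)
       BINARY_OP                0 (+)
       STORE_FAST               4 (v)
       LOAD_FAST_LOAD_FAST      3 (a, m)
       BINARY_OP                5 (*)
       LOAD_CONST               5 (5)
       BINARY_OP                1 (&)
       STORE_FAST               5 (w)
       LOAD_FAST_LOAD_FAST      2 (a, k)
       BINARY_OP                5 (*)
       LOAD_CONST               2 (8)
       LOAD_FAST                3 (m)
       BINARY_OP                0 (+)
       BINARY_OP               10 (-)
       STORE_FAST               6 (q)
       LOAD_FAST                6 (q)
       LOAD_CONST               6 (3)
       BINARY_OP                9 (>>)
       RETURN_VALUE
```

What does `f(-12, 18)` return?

LOAD_CONST → push 4. Stack: [4]
LOAD_FAST b → push 18. Stack: [4, 18]
BINARY_OP + → 4 + 18 = 22. Stack: [22]
STORE_FAST k → k=22. Stack: []
LOAD_FAST_LOAD_FAST a,b → push -12,18. Stack: [-12, 18]
BINARY_OP * → -12 * 18 = -216. Stack: [-216]
STORE_FAST m → m=-216. Stack: []
LOAD_FAST b → push 18. Stack: [18]
LOAD_CONST → push 8. Stack: [18, 8]
BINARY_OP - → 18 - 8 = 10. Stack: [10]
STORE_FAST m → m=10. Stack: []
LOAD_FAST_LOAD_FAST a,m → push -12,10. Stack: [-12, 10]
BINARY_OP - → -12 - 10 = -22. Stack: [-22]
LOAD_CONST → push 6. Stack: [-22, 6]
LOAD_FAST k → push 22. Stack: [-22, 6, 22]
BINARY_OP + → 6 + 22 = 28. Stack: [-22, 28]
BINARY_OP // → -22 // 28 = -1. Stack: [-1]
STORE_FAST m → m=-1. Stack: []
LOAD_FAST_LOAD_FAST m,a → push -1,-12. Stack: [-1, -12]
BINARY_OP * → -1 * -12 = 12. Stack: [12]
LOAD_CONST → push 11. Stack: [12, 11]
LOAD_FAST a → push -12. Stack: [12, 11, -12]
BINARY_OP + → 11 + -12 = -1. Stack: [12, -1]
BINARY_OP + → 12 + -1 = 11. Stack: [11]
STORE_FAST v → v=11. Stack: []
LOAD_FAST_LOAD_FAST a,m → push -12,-1. Stack: [-12, -1]
BINARY_OP * → -12 * -1 = 12. Stack: [12]
LOAD_CONST → push 5. Stack: [12, 5]
BINARY_OP & → 12 & 5 = 4. Stack: [4]
STORE_FAST w → w=4. Stack: []
LOAD_FAST_LOAD_FAST a,k → push -12,22. Stack: [-12, 22]
BINARY_OP * → -12 * 22 = -264. Stack: [-264]
LOAD_CONST → push 8. Stack: [-264, 8]
LOAD_FAST m → push -1. Stack: [-264, 8, -1]
BINARY_OP + → 8 + -1 = 7. Stack: [-264, 7]
BINARY_OP - → -264 - 7 = -271. Stack: [-271]
STORE_FAST q → q=-271. Stack: []
LOAD_FAST q → push -271. Stack: [-271]
LOAD_CONST → push 3. Stack: [-271, 3]
BINARY_OP >> → -271 >> 3 = -34. Stack: [-34]
RETURN_VALUE → return -34.

-34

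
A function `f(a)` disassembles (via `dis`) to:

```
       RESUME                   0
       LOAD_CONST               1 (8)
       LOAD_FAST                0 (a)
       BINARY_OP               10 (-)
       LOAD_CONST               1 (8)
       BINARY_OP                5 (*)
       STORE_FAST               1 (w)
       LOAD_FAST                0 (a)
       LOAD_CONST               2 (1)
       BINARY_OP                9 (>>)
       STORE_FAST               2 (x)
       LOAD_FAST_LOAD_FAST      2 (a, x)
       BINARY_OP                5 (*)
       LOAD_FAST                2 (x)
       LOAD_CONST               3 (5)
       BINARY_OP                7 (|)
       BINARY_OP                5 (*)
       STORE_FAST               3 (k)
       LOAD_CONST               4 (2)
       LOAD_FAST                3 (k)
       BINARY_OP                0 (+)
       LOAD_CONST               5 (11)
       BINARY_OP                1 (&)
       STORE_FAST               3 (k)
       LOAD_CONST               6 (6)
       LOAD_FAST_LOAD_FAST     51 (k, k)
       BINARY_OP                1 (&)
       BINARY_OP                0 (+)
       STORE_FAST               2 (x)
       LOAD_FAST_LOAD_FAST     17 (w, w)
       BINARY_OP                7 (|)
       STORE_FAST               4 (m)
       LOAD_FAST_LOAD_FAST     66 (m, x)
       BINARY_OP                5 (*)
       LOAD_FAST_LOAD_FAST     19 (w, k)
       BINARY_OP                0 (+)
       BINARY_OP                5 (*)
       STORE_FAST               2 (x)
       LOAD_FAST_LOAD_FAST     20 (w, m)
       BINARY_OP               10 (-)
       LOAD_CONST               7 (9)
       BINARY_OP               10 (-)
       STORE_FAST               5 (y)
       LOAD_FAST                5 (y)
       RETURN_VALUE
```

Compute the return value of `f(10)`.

-9

LOAD_CONST → push 8. Stack: [8]
LOAD_FAST a → push 10. Stack: [8, 10]
BINARY_OP - → 8 - 10 = -2. Stack: [-2]
LOAD_CONST → push 8. Stack: [-2, 8]
BINARY_OP * → -2 * 8 = -16. Stack: [-16]
STORE_FAST w → w=-16. Stack: []
LOAD_FAST a → push 10. Stack: [10]
LOAD_CONST → push 1. Stack: [10, 1]
BINARY_OP >> → 10 >> 1 = 5. Stack: [5]
STORE_FAST x → x=5. Stack: []
LOAD_FAST_LOAD_FAST a,x → push 10,5. Stack: [10, 5]
BINARY_OP * → 10 * 5 = 50. Stack: [50]
LOAD_FAST x → push 5. Stack: [50, 5]
LOAD_CONST → push 5. Stack: [50, 5, 5]
BINARY_OP | → 5 | 5 = 5. Stack: [50, 5]
BINARY_OP * → 50 * 5 = 250. Stack: [250]
STORE_FAST k → k=250. Stack: []
LOAD_CONST → push 2. Stack: [2]
LOAD_FAST k → push 250. Stack: [2, 250]
BINARY_OP + → 2 + 250 = 252. Stack: [252]
LOAD_CONST → push 11. Stack: [252, 11]
BINARY_OP & → 252 & 11 = 8. Stack: [8]
STORE_FAST k → k=8. Stack: []
LOAD_CONST → push 6. Stack: [6]
LOAD_FAST_LOAD_FAST k,k → push 8,8. Stack: [6, 8, 8]
BINARY_OP & → 8 & 8 = 8. Stack: [6, 8]
BINARY_OP + → 6 + 8 = 14. Stack: [14]
STORE_FAST x → x=14. Stack: []
LOAD_FAST_LOAD_FAST w,w → push -16,-16. Stack: [-16, -16]
BINARY_OP | → -16 | -16 = -16. Stack: [-16]
STORE_FAST m → m=-16. Stack: []
LOAD_FAST_LOAD_FAST m,x → push -16,14. Stack: [-16, 14]
BINARY_OP * → -16 * 14 = -224. Stack: [-224]
LOAD_FAST_LOAD_FAST w,k → push -16,8. Stack: [-224, -16, 8]
BINARY_OP + → -16 + 8 = -8. Stack: [-224, -8]
BINARY_OP * → -224 * -8 = 1792. Stack: [1792]
STORE_FAST x → x=1792. Stack: []
LOAD_FAST_LOAD_FAST w,m → push -16,-16. Stack: [-16, -16]
BINARY_OP - → -16 - -16 = 0. Stack: [0]
LOAD_CONST → push 9. Stack: [0, 9]
BINARY_OP - → 0 - 9 = -9. Stack: [-9]
STORE_FAST y → y=-9. Stack: []
LOAD_FAST y → push -9. Stack: [-9]
RETURN_VALUE → return -9.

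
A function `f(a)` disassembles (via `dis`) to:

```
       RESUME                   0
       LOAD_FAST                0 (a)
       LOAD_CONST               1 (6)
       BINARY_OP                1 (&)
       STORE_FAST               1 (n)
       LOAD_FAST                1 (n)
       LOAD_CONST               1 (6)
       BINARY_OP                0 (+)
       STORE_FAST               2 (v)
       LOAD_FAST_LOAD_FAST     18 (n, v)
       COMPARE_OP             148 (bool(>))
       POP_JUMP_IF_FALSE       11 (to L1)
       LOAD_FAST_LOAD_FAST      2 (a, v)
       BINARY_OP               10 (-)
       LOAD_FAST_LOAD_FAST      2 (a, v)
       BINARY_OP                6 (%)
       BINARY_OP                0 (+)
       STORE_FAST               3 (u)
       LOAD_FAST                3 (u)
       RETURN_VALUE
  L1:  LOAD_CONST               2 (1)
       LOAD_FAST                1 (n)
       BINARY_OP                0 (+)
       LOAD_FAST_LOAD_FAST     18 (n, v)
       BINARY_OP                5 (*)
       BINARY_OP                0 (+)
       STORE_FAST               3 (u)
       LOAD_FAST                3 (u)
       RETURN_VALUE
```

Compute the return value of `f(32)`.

LOAD_FAST a → push 32. Stack: [32]
LOAD_CONST → push 6. Stack: [32, 6]
BINARY_OP & → 32 & 6 = 0. Stack: [0]
STORE_FAST n → n=0. Stack: []
LOAD_FAST n → push 0. Stack: [0]
LOAD_CONST → push 6. Stack: [0, 6]
BINARY_OP + → 0 + 6 = 6. Stack: [6]
STORE_FAST v → v=6. Stack: []
LOAD_FAST_LOAD_FAST n,v → push 0,6. Stack: [0, 6]
COMPARE_OP bool(>) → 0 vs 6 = False. Stack: [False]
POP_JUMP_IF_FALSE → pop False; jump. Stack: []
LOAD_CONST → push 1. Stack: [1]
LOAD_FAST n → push 0. Stack: [1, 0]
BINARY_OP + → 1 + 0 = 1. Stack: [1]
LOAD_FAST_LOAD_FAST n,v → push 0,6. Stack: [1, 0, 6]
BINARY_OP * → 0 * 6 = 0. Stack: [1, 0]
BINARY_OP + → 1 + 0 = 1. Stack: [1]
STORE_FAST u → u=1. Stack: []
LOAD_FAST u → push 1. Stack: [1]
RETURN_VALUE → return 1.

1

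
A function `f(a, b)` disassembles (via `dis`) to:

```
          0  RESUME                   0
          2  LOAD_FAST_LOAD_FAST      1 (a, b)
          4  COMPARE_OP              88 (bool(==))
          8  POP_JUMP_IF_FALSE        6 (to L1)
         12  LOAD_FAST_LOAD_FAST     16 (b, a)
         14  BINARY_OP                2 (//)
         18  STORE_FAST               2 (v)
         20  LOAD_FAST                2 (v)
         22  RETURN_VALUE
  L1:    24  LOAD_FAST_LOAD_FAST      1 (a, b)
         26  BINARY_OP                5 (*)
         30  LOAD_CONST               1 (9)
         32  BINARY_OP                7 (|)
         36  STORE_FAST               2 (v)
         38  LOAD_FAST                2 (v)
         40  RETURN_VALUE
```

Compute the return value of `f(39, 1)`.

47

LOAD_FAST_LOAD_FAST a,b → push 39,1. Stack: [39, 1]
COMPARE_OP bool(==) → 39 vs 1 = False. Stack: [False]
POP_JUMP_IF_FALSE → pop False; jump. Stack: []
LOAD_FAST_LOAD_FAST a,b → push 39,1. Stack: [39, 1]
BINARY_OP * → 39 * 1 = 39. Stack: [39]
LOAD_CONST → push 9. Stack: [39, 9]
BINARY_OP | → 39 | 9 = 47. Stack: [47]
STORE_FAST v → v=47. Stack: []
LOAD_FAST v → push 47. Stack: [47]
RETURN_VALUE → return 47.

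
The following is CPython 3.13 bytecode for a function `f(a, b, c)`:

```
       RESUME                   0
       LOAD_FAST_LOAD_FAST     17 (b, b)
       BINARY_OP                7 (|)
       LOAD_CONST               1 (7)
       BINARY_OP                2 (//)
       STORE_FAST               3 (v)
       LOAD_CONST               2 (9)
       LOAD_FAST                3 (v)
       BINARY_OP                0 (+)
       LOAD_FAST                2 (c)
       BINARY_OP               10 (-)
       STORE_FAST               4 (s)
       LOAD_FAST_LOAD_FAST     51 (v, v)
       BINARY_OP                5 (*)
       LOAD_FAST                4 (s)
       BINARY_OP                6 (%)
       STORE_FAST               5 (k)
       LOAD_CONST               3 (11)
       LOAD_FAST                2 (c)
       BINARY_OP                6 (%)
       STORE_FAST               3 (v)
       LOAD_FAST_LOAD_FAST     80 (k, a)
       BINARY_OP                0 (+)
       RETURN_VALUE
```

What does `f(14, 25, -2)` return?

LOAD_FAST_LOAD_FAST b,b → push 25,25. Stack: [25, 25]
BINARY_OP | → 25 | 25 = 25. Stack: [25]
LOAD_CONST → push 7. Stack: [25, 7]
BINARY_OP // → 25 // 7 = 3. Stack: [3]
STORE_FAST v → v=3. Stack: []
LOAD_CONST → push 9. Stack: [9]
LOAD_FAST v → push 3. Stack: [9, 3]
BINARY_OP + → 9 + 3 = 12. Stack: [12]
LOAD_FAST c → push -2. Stack: [12, -2]
BINARY_OP - → 12 - -2 = 14. Stack: [14]
STORE_FAST s → s=14. Stack: []
LOAD_FAST_LOAD_FAST v,v → push 3,3. Stack: [3, 3]
BINARY_OP * → 3 * 3 = 9. Stack: [9]
LOAD_FAST s → push 14. Stack: [9, 14]
BINARY_OP % → 9 % 14 = 9. Stack: [9]
STORE_FAST k → k=9. Stack: []
LOAD_CONST → push 11. Stack: [11]
LOAD_FAST c → push -2. Stack: [11, -2]
BINARY_OP % → 11 % -2 = -1. Stack: [-1]
STORE_FAST v → v=-1. Stack: []
LOAD_FAST_LOAD_FAST k,a → push 9,14. Stack: [9, 14]
BINARY_OP + → 9 + 14 = 23. Stack: [23]
RETURN_VALUE → return 23.

23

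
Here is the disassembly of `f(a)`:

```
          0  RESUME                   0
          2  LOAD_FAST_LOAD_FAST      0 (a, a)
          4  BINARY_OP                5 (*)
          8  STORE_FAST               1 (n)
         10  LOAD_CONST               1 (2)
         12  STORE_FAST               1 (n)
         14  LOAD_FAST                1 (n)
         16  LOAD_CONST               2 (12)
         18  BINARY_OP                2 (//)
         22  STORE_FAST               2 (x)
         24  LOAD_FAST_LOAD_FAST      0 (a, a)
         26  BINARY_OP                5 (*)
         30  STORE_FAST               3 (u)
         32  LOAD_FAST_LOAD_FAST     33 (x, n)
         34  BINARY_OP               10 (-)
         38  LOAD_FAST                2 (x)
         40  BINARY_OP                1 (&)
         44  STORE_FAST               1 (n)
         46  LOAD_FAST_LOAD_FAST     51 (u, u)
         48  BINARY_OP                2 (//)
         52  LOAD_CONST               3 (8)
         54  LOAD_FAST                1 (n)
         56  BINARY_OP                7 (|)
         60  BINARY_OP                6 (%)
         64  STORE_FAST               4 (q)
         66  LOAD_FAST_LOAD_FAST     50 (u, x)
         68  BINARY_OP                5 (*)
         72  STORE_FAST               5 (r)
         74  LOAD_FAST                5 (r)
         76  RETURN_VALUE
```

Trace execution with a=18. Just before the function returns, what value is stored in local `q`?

LOAD_FAST_LOAD_FAST a,a → push 18,18. Stack: [18, 18]
BINARY_OP * → 18 * 18 = 324. Stack: [324]
STORE_FAST n → n=324. Stack: []
LOAD_CONST → push 2. Stack: [2]
STORE_FAST n → n=2. Stack: []
LOAD_FAST n → push 2. Stack: [2]
LOAD_CONST → push 12. Stack: [2, 12]
BINARY_OP // → 2 // 12 = 0. Stack: [0]
STORE_FAST x → x=0. Stack: []
LOAD_FAST_LOAD_FAST a,a → push 18,18. Stack: [18, 18]
BINARY_OP * → 18 * 18 = 324. Stack: [324]
STORE_FAST u → u=324. Stack: []
LOAD_FAST_LOAD_FAST x,n → push 0,2. Stack: [0, 2]
BINARY_OP - → 0 - 2 = -2. Stack: [-2]
LOAD_FAST x → push 0. Stack: [-2, 0]
BINARY_OP & → -2 & 0 = 0. Stack: [0]
STORE_FAST n → n=0. Stack: []
LOAD_FAST_LOAD_FAST u,u → push 324,324. Stack: [324, 324]
BINARY_OP // → 324 // 324 = 1. Stack: [1]
LOAD_CONST → push 8. Stack: [1, 8]
LOAD_FAST n → push 0. Stack: [1, 8, 0]
BINARY_OP | → 8 | 0 = 8. Stack: [1, 8]
BINARY_OP % → 1 % 8 = 1. Stack: [1]
STORE_FAST q → q=1. Stack: []
LOAD_FAST_LOAD_FAST u,x → push 324,0. Stack: [324, 0]
BINARY_OP * → 324 * 0 = 0. Stack: [0]
STORE_FAST r → r=0. Stack: []
LOAD_FAST r → push 0. Stack: [0]
RETURN_VALUE → return 0.

1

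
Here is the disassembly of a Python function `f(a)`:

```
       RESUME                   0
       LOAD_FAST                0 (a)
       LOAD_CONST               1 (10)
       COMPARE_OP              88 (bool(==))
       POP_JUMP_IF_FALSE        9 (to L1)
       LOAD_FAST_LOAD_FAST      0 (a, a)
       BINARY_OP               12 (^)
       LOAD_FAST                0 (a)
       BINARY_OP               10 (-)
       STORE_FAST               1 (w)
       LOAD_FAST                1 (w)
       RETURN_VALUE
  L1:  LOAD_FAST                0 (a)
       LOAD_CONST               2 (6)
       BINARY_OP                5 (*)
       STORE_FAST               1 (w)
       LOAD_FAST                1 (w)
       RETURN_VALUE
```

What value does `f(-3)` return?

-18

LOAD_FAST a → push -3. Stack: [-3]
LOAD_CONST → push 10. Stack: [-3, 10]
COMPARE_OP bool(==) → -3 vs 10 = False. Stack: [False]
POP_JUMP_IF_FALSE → pop False; jump. Stack: []
LOAD_FAST a → push -3. Stack: [-3]
LOAD_CONST → push 6. Stack: [-3, 6]
BINARY_OP * → -3 * 6 = -18. Stack: [-18]
STORE_FAST w → w=-18. Stack: []
LOAD_FAST w → push -18. Stack: [-18]
RETURN_VALUE → return -18.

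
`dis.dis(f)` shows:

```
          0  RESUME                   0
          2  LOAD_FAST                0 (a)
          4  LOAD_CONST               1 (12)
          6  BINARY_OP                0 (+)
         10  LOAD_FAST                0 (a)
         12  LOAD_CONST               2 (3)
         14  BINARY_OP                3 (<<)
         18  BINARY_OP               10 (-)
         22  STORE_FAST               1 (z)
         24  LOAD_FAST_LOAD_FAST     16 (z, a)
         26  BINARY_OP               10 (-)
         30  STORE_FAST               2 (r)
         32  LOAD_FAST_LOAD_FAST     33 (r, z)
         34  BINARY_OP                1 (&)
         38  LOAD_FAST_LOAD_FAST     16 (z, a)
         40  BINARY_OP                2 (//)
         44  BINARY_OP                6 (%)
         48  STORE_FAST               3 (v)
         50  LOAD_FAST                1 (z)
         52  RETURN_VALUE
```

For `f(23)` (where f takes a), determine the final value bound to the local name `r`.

LOAD_FAST a → push 23. Stack: [23]
LOAD_CONST → push 12. Stack: [23, 12]
BINARY_OP + → 23 + 12 = 35. Stack: [35]
LOAD_FAST a → push 23. Stack: [35, 23]
LOAD_CONST → push 3. Stack: [35, 23, 3]
BINARY_OP << → 23 << 3 = 184. Stack: [35, 184]
BINARY_OP - → 35 - 184 = -149. Stack: [-149]
STORE_FAST z → z=-149. Stack: []
LOAD_FAST_LOAD_FAST z,a → push -149,23. Stack: [-149, 23]
BINARY_OP - → -149 - 23 = -172. Stack: [-172]
STORE_FAST r → r=-172. Stack: []
LOAD_FAST_LOAD_FAST r,z → push -172,-149. Stack: [-172, -149]
BINARY_OP & → -172 & -149 = -192. Stack: [-192]
LOAD_FAST_LOAD_FAST z,a → push -149,23. Stack: [-192, -149, 23]
BINARY_OP // → -149 // 23 = -7. Stack: [-192, -7]
BINARY_OP % → -192 % -7 = -3. Stack: [-3]
STORE_FAST v → v=-3. Stack: []
LOAD_FAST z → push -149. Stack: [-149]
RETURN_VALUE → return -149.

-172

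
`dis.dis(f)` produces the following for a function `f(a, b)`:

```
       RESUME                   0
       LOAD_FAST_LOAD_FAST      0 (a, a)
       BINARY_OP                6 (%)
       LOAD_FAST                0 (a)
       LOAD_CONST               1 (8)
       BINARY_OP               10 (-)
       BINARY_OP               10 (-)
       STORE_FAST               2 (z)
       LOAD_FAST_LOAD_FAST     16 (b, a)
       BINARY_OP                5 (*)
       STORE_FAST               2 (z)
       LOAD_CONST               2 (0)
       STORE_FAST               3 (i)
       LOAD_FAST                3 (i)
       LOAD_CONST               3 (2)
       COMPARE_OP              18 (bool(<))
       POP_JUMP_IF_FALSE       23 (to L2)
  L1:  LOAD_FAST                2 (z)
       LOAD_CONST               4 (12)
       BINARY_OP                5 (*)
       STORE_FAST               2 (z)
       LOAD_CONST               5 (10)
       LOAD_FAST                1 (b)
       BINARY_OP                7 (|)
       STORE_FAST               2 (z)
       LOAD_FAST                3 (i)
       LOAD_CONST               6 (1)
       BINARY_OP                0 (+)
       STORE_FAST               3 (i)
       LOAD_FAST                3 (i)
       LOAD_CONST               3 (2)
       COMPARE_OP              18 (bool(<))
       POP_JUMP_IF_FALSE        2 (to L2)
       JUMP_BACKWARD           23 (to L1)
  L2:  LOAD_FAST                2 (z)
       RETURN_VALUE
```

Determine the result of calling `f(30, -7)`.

LOAD_FAST_LOAD_FAST a,a → push 30,30. Stack: [30, 30]
BINARY_OP % → 30 % 30 = 0. Stack: [0]
LOAD_FAST a → push 30. Stack: [0, 30]
LOAD_CONST → push 8. Stack: [0, 30, 8]
BINARY_OP - → 30 - 8 = 22. Stack: [0, 22]
BINARY_OP - → 0 - 22 = -22. Stack: [-22]
STORE_FAST z → z=-22. Stack: []
LOAD_FAST_LOAD_FAST b,a → push -7,30. Stack: [-7, 30]
BINARY_OP * → -7 * 30 = -210. Stack: [-210]
STORE_FAST z → z=-210. Stack: []
LOAD_CONST → push 0. Stack: [0]
STORE_FAST i → i=0. Stack: []
LOAD_FAST i → push 0. Stack: [0]
LOAD_CONST → push 2. Stack: [0, 2]
COMPARE_OP bool(<) → 0 vs 2 = True. Stack: [True]
POP_JUMP_IF_FALSE → pop True; no jump. Stack: []
LOAD_FAST z → push -210. Stack: [-210]
LOAD_CONST → push 12. Stack: [-210, 12]
BINARY_OP * → -210 * 12 = -2520. Stack: [-2520]
STORE_FAST z → z=-2520. Stack: []
LOAD_CONST → push 10. Stack: [10]
LOAD_FAST b → push -7. Stack: [10, -7]
BINARY_OP | → 10 | -7 = -5. Stack: [-5]
STORE_FAST z → z=-5. Stack: []
LOAD_FAST i → push 0. Stack: [0]
LOAD_CONST → push 1. Stack: [0, 1]
BINARY_OP + → 0 + 1 = 1. Stack: [1]
STORE_FAST i → i=1. Stack: []
LOAD_FAST i → push 1. Stack: [1]
LOAD_CONST → push 2. Stack: [1, 2]
COMPARE_OP bool(<) → 1 vs 2 = True. Stack: [True]
POP_JUMP_IF_FALSE → pop True; no jump. Stack: []
LOAD_FAST z → push -5. Stack: [-5]
LOAD_CONST → push 12. Stack: [-5, 12]
BINARY_OP * → -5 * 12 = -60. Stack: [-60]
STORE_FAST z → z=-60. Stack: []
LOAD_CONST → push 10. Stack: [10]
LOAD_FAST b → push -7. Stack: [10, -7]
BINARY_OP | → 10 | -7 = -5. Stack: [-5]
STORE_FAST z → z=-5. Stack: []
LOAD_FAST i → push 1. Stack: [1]
LOAD_CONST → push 1. Stack: [1, 1]
BINARY_OP + → 1 + 1 = 2. Stack: [2]
STORE_FAST i → i=2. Stack: []
LOAD_FAST i → push 2. Stack: [2]
LOAD_CONST → push 2. Stack: [2, 2]
COMPARE_OP bool(<) → 2 vs 2 = False. Stack: [False]
POP_JUMP_IF_FALSE → pop False; jump. Stack: []
LOAD_FAST z → push -5. Stack: [-5]
RETURN_VALUE → return -5.

-5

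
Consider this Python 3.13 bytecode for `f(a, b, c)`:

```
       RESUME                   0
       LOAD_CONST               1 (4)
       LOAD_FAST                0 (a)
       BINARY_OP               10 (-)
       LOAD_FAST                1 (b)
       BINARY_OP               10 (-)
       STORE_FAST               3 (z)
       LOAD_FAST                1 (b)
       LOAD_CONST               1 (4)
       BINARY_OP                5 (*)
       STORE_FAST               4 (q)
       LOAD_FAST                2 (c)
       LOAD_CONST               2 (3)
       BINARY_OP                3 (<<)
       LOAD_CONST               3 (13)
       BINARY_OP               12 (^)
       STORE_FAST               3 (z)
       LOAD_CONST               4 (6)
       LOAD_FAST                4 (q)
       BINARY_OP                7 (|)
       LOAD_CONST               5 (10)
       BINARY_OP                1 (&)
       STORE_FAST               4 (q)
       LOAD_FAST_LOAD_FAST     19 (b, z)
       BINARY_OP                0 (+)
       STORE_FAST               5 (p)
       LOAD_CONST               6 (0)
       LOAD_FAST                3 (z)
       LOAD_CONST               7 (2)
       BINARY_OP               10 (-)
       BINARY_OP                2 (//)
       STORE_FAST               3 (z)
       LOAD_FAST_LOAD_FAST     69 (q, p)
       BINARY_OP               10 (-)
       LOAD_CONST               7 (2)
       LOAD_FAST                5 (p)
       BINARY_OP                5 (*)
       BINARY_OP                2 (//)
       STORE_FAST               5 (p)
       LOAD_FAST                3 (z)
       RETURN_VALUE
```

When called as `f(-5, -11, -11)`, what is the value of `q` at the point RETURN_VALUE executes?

LOAD_CONST → push 4. Stack: [4]
LOAD_FAST a → push -5. Stack: [4, -5]
BINARY_OP - → 4 - -5 = 9. Stack: [9]
LOAD_FAST b → push -11. Stack: [9, -11]
BINARY_OP - → 9 - -11 = 20. Stack: [20]
STORE_FAST z → z=20. Stack: []
LOAD_FAST b → push -11. Stack: [-11]
LOAD_CONST → push 4. Stack: [-11, 4]
BINARY_OP * → -11 * 4 = -44. Stack: [-44]
STORE_FAST q → q=-44. Stack: []
LOAD_FAST c → push -11. Stack: [-11]
LOAD_CONST → push 3. Stack: [-11, 3]
BINARY_OP << → -11 << 3 = -88. Stack: [-88]
LOAD_CONST → push 13. Stack: [-88, 13]
BINARY_OP ^ → -88 ^ 13 = -91. Stack: [-91]
STORE_FAST z → z=-91. Stack: []
LOAD_CONST → push 6. Stack: [6]
LOAD_FAST q → push -44. Stack: [6, -44]
BINARY_OP | → 6 | -44 = -42. Stack: [-42]
LOAD_CONST → push 10. Stack: [-42, 10]
BINARY_OP & → -42 & 10 = 2. Stack: [2]
STORE_FAST q → q=2. Stack: []
LOAD_FAST_LOAD_FAST b,z → push -11,-91. Stack: [-11, -91]
BINARY_OP + → -11 + -91 = -102. Stack: [-102]
STORE_FAST p → p=-102. Stack: []
LOAD_CONST → push 0. Stack: [0]
LOAD_FAST z → push -91. Stack: [0, -91]
LOAD_CONST → push 2. Stack: [0, -91, 2]
BINARY_OP - → -91 - 2 = -93. Stack: [0, -93]
BINARY_OP // → 0 // -93 = 0. Stack: [0]
STORE_FAST z → z=0. Stack: []
LOAD_FAST_LOAD_FAST q,p → push 2,-102. Stack: [2, -102]
BINARY_OP - → 2 - -102 = 104. Stack: [104]
LOAD_CONST → push 2. Stack: [104, 2]
LOAD_FAST p → push -102. Stack: [104, 2, -102]
BINARY_OP * → 2 * -102 = -204. Stack: [104, -204]
BINARY_OP // → 104 // -204 = -1. Stack: [-1]
STORE_FAST p → p=-1. Stack: []
LOAD_FAST z → push 0. Stack: [0]
RETURN_VALUE → return 0.

2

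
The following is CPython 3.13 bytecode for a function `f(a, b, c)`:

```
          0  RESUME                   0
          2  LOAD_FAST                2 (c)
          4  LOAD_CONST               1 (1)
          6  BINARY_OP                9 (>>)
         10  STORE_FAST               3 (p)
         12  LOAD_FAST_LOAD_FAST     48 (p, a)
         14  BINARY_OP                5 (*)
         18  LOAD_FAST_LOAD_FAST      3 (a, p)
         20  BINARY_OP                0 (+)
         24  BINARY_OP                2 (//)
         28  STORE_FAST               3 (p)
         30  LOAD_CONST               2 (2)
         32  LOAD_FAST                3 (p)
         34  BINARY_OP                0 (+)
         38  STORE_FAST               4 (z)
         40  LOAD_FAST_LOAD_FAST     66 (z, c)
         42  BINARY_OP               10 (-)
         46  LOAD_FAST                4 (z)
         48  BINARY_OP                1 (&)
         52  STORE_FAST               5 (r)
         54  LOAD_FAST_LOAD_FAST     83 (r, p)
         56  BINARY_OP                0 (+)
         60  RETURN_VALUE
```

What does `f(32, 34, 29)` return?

LOAD_FAST c → push 29. Stack: [29]
LOAD_CONST → push 1. Stack: [29, 1]
BINARY_OP >> → 29 >> 1 = 14. Stack: [14]
STORE_FAST p → p=14. Stack: []
LOAD_FAST_LOAD_FAST p,a → push 14,32. Stack: [14, 32]
BINARY_OP * → 14 * 32 = 448. Stack: [448]
LOAD_FAST_LOAD_FAST a,p → push 32,14. Stack: [448, 32, 14]
BINARY_OP + → 32 + 14 = 46. Stack: [448, 46]
BINARY_OP // → 448 // 46 = 9. Stack: [9]
STORE_FAST p → p=9. Stack: []
LOAD_CONST → push 2. Stack: [2]
LOAD_FAST p → push 9. Stack: [2, 9]
BINARY_OP + → 2 + 9 = 11. Stack: [11]
STORE_FAST z → z=11. Stack: []
LOAD_FAST_LOAD_FAST z,c → push 11,29. Stack: [11, 29]
BINARY_OP - → 11 - 29 = -18. Stack: [-18]
LOAD_FAST z → push 11. Stack: [-18, 11]
BINARY_OP & → -18 & 11 = 10. Stack: [10]
STORE_FAST r → r=10. Stack: []
LOAD_FAST_LOAD_FAST r,p → push 10,9. Stack: [10, 9]
BINARY_OP + → 10 + 9 = 19. Stack: [19]
RETURN_VALUE → return 19.

19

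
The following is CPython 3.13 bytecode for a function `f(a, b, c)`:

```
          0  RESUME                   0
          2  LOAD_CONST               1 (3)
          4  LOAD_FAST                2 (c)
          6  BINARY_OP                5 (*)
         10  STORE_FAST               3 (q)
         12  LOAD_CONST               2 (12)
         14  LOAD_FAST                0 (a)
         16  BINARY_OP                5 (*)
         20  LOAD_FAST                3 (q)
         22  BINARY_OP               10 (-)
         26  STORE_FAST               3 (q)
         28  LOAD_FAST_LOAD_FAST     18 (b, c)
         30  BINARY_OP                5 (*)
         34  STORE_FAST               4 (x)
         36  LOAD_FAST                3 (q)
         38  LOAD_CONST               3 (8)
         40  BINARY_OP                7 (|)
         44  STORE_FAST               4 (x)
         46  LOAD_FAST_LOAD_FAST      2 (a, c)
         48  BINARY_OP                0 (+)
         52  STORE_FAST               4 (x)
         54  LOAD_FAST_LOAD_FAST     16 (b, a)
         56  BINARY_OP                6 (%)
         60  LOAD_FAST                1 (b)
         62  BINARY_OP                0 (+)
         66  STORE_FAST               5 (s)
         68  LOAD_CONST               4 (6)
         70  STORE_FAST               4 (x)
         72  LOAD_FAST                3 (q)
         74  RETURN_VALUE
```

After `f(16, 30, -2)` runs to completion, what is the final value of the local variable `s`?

LOAD_CONST → push 3. Stack: [3]
LOAD_FAST c → push -2. Stack: [3, -2]
BINARY_OP * → 3 * -2 = -6. Stack: [-6]
STORE_FAST q → q=-6. Stack: []
LOAD_CONST → push 12. Stack: [12]
LOAD_FAST a → push 16. Stack: [12, 16]
BINARY_OP * → 12 * 16 = 192. Stack: [192]
LOAD_FAST q → push -6. Stack: [192, -6]
BINARY_OP - → 192 - -6 = 198. Stack: [198]
STORE_FAST q → q=198. Stack: []
LOAD_FAST_LOAD_FAST b,c → push 30,-2. Stack: [30, -2]
BINARY_OP * → 30 * -2 = -60. Stack: [-60]
STORE_FAST x → x=-60. Stack: []
LOAD_FAST q → push 198. Stack: [198]
LOAD_CONST → push 8. Stack: [198, 8]
BINARY_OP | → 198 | 8 = 206. Stack: [206]
STORE_FAST x → x=206. Stack: []
LOAD_FAST_LOAD_FAST a,c → push 16,-2. Stack: [16, -2]
BINARY_OP + → 16 + -2 = 14. Stack: [14]
STORE_FAST x → x=14. Stack: []
LOAD_FAST_LOAD_FAST b,a → push 30,16. Stack: [30, 16]
BINARY_OP % → 30 % 16 = 14. Stack: [14]
LOAD_FAST b → push 30. Stack: [14, 30]
BINARY_OP + → 14 + 30 = 44. Stack: [44]
STORE_FAST s → s=44. Stack: []
LOAD_CONST → push 6. Stack: [6]
STORE_FAST x → x=6. Stack: []
LOAD_FAST q → push 198. Stack: [198]
RETURN_VALUE → return 198.

44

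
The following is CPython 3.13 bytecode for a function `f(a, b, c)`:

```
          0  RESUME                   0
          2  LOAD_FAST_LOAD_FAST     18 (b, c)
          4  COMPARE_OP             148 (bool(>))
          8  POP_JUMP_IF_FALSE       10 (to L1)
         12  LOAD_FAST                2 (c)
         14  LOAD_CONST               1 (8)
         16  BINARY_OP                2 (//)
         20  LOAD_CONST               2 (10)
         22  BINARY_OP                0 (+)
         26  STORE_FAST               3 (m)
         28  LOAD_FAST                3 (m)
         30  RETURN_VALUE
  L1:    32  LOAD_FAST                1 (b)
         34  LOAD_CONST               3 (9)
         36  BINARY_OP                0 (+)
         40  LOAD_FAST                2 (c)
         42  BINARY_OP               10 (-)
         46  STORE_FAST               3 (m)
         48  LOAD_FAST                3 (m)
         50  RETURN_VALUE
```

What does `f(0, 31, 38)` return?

LOAD_FAST_LOAD_FAST b,c → push 31,38. Stack: [31, 38]
COMPARE_OP bool(>) → 31 vs 38 = False. Stack: [False]
POP_JUMP_IF_FALSE → pop False; jump. Stack: []
LOAD_FAST b → push 31. Stack: [31]
LOAD_CONST → push 9. Stack: [31, 9]
BINARY_OP + → 31 + 9 = 40. Stack: [40]
LOAD_FAST c → push 38. Stack: [40, 38]
BINARY_OP - → 40 - 38 = 2. Stack: [2]
STORE_FAST m → m=2. Stack: []
LOAD_FAST m → push 2. Stack: [2]
RETURN_VALUE → return 2.

2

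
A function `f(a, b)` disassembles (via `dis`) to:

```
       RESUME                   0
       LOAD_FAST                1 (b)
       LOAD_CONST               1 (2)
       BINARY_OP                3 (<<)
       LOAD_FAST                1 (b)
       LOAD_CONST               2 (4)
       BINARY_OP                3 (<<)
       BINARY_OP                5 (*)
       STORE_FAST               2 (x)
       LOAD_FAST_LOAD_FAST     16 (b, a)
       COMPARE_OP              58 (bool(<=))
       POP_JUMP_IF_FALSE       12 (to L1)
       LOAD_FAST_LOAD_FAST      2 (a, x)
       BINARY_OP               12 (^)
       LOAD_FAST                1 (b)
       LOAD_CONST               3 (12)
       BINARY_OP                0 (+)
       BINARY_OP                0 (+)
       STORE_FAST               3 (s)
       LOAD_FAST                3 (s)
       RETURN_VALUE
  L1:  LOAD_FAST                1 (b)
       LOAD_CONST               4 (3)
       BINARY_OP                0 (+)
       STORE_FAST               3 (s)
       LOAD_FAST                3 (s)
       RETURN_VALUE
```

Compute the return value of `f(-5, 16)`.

19

LOAD_FAST b → push 16. Stack: [16]
LOAD_CONST → push 2. Stack: [16, 2]
BINARY_OP << → 16 << 2 = 64. Stack: [64]
LOAD_FAST b → push 16. Stack: [64, 16]
LOAD_CONST → push 4. Stack: [64, 16, 4]
BINARY_OP << → 16 << 4 = 256. Stack: [64, 256]
BINARY_OP * → 64 * 256 = 16384. Stack: [16384]
STORE_FAST x → x=16384. Stack: []
LOAD_FAST_LOAD_FAST b,a → push 16,-5. Stack: [16, -5]
COMPARE_OP bool(<=) → 16 vs -5 = False. Stack: [False]
POP_JUMP_IF_FALSE → pop False; jump. Stack: []
LOAD_FAST b → push 16. Stack: [16]
LOAD_CONST → push 3. Stack: [16, 3]
BINARY_OP + → 16 + 3 = 19. Stack: [19]
STORE_FAST s → s=19. Stack: []
LOAD_FAST s → push 19. Stack: [19]
RETURN_VALUE → return 19.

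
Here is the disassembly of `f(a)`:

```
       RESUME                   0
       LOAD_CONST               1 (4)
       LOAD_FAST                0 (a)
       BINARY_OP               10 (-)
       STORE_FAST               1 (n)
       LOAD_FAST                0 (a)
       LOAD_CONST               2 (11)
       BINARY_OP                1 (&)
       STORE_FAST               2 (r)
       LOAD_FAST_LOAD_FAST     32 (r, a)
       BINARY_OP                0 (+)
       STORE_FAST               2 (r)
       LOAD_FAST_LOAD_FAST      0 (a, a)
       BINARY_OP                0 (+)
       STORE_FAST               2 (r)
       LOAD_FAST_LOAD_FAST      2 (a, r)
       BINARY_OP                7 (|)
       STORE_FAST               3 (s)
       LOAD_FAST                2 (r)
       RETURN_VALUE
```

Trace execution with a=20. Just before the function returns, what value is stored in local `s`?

60

LOAD_CONST → push 4. Stack: [4]
LOAD_FAST a → push 20. Stack: [4, 20]
BINARY_OP - → 4 - 20 = -16. Stack: [-16]
STORE_FAST n → n=-16. Stack: []
LOAD_FAST a → push 20. Stack: [20]
LOAD_CONST → push 11. Stack: [20, 11]
BINARY_OP & → 20 & 11 = 0. Stack: [0]
STORE_FAST r → r=0. Stack: []
LOAD_FAST_LOAD_FAST r,a → push 0,20. Stack: [0, 20]
BINARY_OP + → 0 + 20 = 20. Stack: [20]
STORE_FAST r → r=20. Stack: []
LOAD_FAST_LOAD_FAST a,a → push 20,20. Stack: [20, 20]
BINARY_OP + → 20 + 20 = 40. Stack: [40]
STORE_FAST r → r=40. Stack: []
LOAD_FAST_LOAD_FAST a,r → push 20,40. Stack: [20, 40]
BINARY_OP | → 20 | 40 = 60. Stack: [60]
STORE_FAST s → s=60. Stack: []
LOAD_FAST r → push 40. Stack: [40]
RETURN_VALUE → return 40.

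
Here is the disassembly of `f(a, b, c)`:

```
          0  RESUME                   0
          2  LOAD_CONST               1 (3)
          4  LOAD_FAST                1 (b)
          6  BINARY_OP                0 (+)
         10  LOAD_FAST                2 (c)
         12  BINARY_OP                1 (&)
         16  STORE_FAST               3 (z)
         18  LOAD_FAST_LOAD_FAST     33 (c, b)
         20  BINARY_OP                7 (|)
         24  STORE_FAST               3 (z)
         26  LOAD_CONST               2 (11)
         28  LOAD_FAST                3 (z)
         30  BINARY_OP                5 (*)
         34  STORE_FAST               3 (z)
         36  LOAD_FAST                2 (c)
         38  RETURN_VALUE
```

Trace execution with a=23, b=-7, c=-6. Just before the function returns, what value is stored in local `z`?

-55

LOAD_CONST → push 3. Stack: [3]
LOAD_FAST b → push -7. Stack: [3, -7]
BINARY_OP + → 3 + -7 = -4. Stack: [-4]
LOAD_FAST c → push -6. Stack: [-4, -6]
BINARY_OP & → -4 & -6 = -8. Stack: [-8]
STORE_FAST z → z=-8. Stack: []
LOAD_FAST_LOAD_FAST c,b → push -6,-7. Stack: [-6, -7]
BINARY_OP | → -6 | -7 = -5. Stack: [-5]
STORE_FAST z → z=-5. Stack: []
LOAD_CONST → push 11. Stack: [11]
LOAD_FAST z → push -5. Stack: [11, -5]
BINARY_OP * → 11 * -5 = -55. Stack: [-55]
STORE_FAST z → z=-55. Stack: []
LOAD_FAST c → push -6. Stack: [-6]
RETURN_VALUE → return -6.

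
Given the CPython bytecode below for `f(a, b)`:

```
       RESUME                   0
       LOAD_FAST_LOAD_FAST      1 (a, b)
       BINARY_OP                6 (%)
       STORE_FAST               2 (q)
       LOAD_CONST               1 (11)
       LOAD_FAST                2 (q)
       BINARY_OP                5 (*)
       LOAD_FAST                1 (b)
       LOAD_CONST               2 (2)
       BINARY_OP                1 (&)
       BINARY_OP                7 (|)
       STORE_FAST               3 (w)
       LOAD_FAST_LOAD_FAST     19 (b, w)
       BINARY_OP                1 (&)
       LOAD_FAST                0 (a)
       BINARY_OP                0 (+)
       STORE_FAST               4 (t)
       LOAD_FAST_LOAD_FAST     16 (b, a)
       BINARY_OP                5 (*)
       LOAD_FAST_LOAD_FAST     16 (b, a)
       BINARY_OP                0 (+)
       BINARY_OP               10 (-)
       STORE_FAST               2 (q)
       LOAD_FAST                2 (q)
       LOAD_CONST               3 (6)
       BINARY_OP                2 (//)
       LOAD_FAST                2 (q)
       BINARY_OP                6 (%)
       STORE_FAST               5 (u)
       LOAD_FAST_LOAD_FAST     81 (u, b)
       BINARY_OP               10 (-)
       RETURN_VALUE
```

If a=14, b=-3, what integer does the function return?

LOAD_FAST_LOAD_FAST a,b → push 14,-3. Stack: [14, -3]
BINARY_OP % → 14 % -3 = -1. Stack: [-1]
STORE_FAST q → q=-1. Stack: []
LOAD_CONST → push 11. Stack: [11]
LOAD_FAST q → push -1. Stack: [11, -1]
BINARY_OP * → 11 * -1 = -11. Stack: [-11]
LOAD_FAST b → push -3. Stack: [-11, -3]
LOAD_CONST → push 2. Stack: [-11, -3, 2]
BINARY_OP & → -3 & 2 = 0. Stack: [-11, 0]
BINARY_OP | → -11 | 0 = -11. Stack: [-11]
STORE_FAST w → w=-11. Stack: []
LOAD_FAST_LOAD_FAST b,w → push -3,-11. Stack: [-3, -11]
BINARY_OP & → -3 & -11 = -11. Stack: [-11]
LOAD_FAST a → push 14. Stack: [-11, 14]
BINARY_OP + → -11 + 14 = 3. Stack: [3]
STORE_FAST t → t=3. Stack: []
LOAD_FAST_LOAD_FAST b,a → push -3,14. Stack: [-3, 14]
BINARY_OP * → -3 * 14 = -42. Stack: [-42]
LOAD_FAST_LOAD_FAST b,a → push -3,14. Stack: [-42, -3, 14]
BINARY_OP + → -3 + 14 = 11. Stack: [-42, 11]
BINARY_OP - → -42 - 11 = -53. Stack: [-53]
STORE_FAST q → q=-53. Stack: []
LOAD_FAST q → push -53. Stack: [-53]
LOAD_CONST → push 6. Stack: [-53, 6]
BINARY_OP // → -53 // 6 = -9. Stack: [-9]
LOAD_FAST q → push -53. Stack: [-9, -53]
BINARY_OP % → -9 % -53 = -9. Stack: [-9]
STORE_FAST u → u=-9. Stack: []
LOAD_FAST_LOAD_FAST u,b → push -9,-3. Stack: [-9, -3]
BINARY_OP - → -9 - -3 = -6. Stack: [-6]
RETURN_VALUE → return -6.

-6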